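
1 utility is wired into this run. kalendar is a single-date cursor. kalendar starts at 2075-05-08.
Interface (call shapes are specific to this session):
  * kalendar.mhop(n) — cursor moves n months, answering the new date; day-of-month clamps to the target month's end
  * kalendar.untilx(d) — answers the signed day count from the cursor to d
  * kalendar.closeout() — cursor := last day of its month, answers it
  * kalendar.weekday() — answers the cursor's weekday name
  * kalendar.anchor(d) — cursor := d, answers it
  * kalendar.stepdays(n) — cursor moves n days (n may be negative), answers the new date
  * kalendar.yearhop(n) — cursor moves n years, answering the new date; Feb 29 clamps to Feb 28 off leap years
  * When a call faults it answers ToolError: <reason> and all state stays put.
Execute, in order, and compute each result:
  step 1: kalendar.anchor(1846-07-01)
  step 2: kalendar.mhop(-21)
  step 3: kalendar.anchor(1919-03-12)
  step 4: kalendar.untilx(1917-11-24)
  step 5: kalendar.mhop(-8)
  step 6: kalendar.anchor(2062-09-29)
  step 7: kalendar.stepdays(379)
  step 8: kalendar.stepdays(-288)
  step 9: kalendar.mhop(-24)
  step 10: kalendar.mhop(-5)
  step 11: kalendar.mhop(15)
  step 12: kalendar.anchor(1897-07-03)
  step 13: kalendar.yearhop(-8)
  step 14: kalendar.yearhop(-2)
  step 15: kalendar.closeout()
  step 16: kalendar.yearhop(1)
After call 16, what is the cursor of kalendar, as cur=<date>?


Step: kalendar.anchor[d=1846-07-01]
Result: 1846-07-01
Step: kalendar.mhop[n=-21]
Result: 1844-10-01
Step: kalendar.anchor[d=1919-03-12]
Result: 1919-03-12
Step: kalendar.untilx[d=1917-11-24]
Result: -473
Step: kalendar.mhop[n=-8]
Result: 1918-07-12
Step: kalendar.anchor[d=2062-09-29]
Result: 2062-09-29
Step: kalendar.stepdays[n=379]
Result: 2063-10-13
Step: kalendar.stepdays[n=-288]
Result: 2062-12-29
Step: kalendar.mhop[n=-24]
Result: 2060-12-29
Step: kalendar.mhop[n=-5]
Result: 2060-07-29
Step: kalendar.mhop[n=15]
Result: 2061-10-29
Step: kalendar.anchor[d=1897-07-03]
Result: 1897-07-03
Step: kalendar.yearhop[n=-8]
Result: 1889-07-03
Step: kalendar.yearhop[n=-2]
Result: 1887-07-03
Step: kalendar.closeout[]
Result: 1887-07-31
Step: kalendar.yearhop[n=1]
Result: 1888-07-31

Answer: cur=1888-07-31


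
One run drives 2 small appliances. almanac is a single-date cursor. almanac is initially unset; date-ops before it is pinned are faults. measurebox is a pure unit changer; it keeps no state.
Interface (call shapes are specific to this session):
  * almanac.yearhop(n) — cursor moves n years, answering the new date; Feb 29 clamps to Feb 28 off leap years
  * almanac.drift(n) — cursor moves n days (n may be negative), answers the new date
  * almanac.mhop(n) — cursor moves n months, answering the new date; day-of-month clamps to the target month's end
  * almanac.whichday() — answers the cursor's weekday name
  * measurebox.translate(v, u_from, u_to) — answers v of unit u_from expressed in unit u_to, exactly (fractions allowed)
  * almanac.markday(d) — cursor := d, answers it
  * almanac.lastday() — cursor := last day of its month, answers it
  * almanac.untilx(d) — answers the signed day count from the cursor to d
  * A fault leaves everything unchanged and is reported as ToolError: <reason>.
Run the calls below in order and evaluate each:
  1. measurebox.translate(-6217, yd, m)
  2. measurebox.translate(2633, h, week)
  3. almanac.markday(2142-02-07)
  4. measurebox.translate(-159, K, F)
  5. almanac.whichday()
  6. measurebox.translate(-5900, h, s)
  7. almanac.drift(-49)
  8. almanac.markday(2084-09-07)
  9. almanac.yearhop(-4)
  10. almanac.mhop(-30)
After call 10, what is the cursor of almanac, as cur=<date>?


Answer: cur=2078-03-07

Derivation:
;; 1. translate(-6217, yd, m) ~> -7106031/1250
;; 2. translate(2633, h, week) ~> 2633/168
;; 3. markday(2142-02-07) ~> 2142-02-07
;; 4. translate(-159, K, F) ~> -74587/100
;; 5. whichday() ~> Wednesday
;; 6. translate(-5900, h, s) ~> -21240000
;; 7. drift(-49) ~> 2141-12-20
;; 8. markday(2084-09-07) ~> 2084-09-07
;; 9. yearhop(-4) ~> 2080-09-07
;; 10. mhop(-30) ~> 2078-03-07


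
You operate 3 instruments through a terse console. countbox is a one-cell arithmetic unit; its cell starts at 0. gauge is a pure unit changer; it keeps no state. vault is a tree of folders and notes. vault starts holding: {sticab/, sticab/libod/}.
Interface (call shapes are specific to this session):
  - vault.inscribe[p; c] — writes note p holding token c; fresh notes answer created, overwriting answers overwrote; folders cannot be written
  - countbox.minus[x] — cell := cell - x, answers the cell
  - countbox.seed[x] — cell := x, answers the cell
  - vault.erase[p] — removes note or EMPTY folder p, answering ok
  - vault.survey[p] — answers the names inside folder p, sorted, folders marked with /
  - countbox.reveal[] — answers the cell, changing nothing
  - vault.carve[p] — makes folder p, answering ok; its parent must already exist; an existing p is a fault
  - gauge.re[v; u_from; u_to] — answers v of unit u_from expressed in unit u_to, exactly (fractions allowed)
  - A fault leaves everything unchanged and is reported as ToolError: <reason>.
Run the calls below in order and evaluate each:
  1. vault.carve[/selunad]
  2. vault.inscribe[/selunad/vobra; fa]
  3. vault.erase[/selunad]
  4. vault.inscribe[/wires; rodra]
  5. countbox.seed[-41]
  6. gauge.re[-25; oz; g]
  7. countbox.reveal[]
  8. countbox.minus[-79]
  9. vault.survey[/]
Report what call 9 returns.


// vault.carve(p: /selunad) ~> ok
// vault.inscribe(p: /selunad/vobra, c: fa) ~> created
// vault.erase(p: /selunad) ~> ToolError: not empty
// vault.inscribe(p: /wires, c: rodra) ~> created
// countbox.seed(x: -41) ~> -41
// gauge.re(v: -25, u_from: oz, u_to: g) ~> -45359237/64000
// countbox.reveal() ~> -41
// countbox.minus(x: -79) ~> 38
// vault.survey(p: /) ~> [selunad/, sticab/, wires]

Answer: [selunad/, sticab/, wires]


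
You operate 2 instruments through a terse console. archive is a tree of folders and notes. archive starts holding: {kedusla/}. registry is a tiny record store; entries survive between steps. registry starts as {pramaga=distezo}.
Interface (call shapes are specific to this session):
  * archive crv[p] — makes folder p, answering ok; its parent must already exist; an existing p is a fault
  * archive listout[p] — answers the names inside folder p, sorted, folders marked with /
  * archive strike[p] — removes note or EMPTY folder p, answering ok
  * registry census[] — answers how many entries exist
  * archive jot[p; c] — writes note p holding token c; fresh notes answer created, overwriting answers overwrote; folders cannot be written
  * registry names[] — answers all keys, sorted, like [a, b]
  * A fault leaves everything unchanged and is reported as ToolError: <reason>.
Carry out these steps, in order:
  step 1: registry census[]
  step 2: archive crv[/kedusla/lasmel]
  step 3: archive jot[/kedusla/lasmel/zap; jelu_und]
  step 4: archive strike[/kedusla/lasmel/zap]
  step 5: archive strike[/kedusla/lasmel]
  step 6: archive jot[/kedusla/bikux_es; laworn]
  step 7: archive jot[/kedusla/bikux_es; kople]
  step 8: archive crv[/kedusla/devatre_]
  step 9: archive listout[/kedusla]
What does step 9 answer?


Answer: [bikux_es, devatre_/]

Derivation:
// 1. registry census() == 1
// 2. archive crv(p=/kedusla/lasmel) == ok
// 3. archive jot(p=/kedusla/lasmel/zap, c=jelu_und) == created
// 4. archive strike(p=/kedusla/lasmel/zap) == ok
// 5. archive strike(p=/kedusla/lasmel) == ok
// 6. archive jot(p=/kedusla/bikux_es, c=laworn) == created
// 7. archive jot(p=/kedusla/bikux_es, c=kople) == overwrote
// 8. archive crv(p=/kedusla/devatre_) == ok
// 9. archive listout(p=/kedusla) == [bikux_es, devatre_/]


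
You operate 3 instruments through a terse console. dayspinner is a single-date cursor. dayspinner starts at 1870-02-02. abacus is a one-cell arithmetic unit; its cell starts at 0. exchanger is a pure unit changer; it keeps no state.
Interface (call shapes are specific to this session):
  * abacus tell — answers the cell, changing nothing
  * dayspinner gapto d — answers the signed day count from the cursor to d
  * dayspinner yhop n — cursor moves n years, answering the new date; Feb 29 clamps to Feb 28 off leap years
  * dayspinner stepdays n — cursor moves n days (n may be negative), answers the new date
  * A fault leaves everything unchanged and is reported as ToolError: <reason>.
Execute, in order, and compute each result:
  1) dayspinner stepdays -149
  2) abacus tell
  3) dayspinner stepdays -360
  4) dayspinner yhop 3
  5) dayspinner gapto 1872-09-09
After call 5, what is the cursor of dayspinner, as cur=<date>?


Answer: cur=1871-09-11

Derivation:
-- 1. dayspinner stepdays(n: -149) ~> 1869-09-06
-- 2. abacus tell() ~> 0
-- 3. dayspinner stepdays(n: -360) ~> 1868-09-11
-- 4. dayspinner yhop(n: 3) ~> 1871-09-11
-- 5. dayspinner gapto(d: 1872-09-09) ~> 364


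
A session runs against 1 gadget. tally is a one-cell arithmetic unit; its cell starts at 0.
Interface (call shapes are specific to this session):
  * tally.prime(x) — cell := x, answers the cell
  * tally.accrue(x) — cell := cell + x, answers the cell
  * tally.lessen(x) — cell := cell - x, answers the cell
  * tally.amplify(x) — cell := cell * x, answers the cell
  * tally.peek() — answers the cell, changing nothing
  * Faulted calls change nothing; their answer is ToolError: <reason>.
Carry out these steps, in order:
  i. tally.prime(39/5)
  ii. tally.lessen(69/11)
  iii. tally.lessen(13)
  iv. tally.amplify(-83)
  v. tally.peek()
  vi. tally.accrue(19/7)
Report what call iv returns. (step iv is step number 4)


Do: tally.prime[x='39/5']
See: 39/5
Do: tally.lessen[x='69/11']
See: 84/55
Do: tally.lessen[x='13']
See: -631/55
Do: tally.amplify[x='-83']
See: 52373/55
Do: tally.peek[]
See: 52373/55
Do: tally.accrue[x='19/7']
See: 367656/385

Answer: 52373/55


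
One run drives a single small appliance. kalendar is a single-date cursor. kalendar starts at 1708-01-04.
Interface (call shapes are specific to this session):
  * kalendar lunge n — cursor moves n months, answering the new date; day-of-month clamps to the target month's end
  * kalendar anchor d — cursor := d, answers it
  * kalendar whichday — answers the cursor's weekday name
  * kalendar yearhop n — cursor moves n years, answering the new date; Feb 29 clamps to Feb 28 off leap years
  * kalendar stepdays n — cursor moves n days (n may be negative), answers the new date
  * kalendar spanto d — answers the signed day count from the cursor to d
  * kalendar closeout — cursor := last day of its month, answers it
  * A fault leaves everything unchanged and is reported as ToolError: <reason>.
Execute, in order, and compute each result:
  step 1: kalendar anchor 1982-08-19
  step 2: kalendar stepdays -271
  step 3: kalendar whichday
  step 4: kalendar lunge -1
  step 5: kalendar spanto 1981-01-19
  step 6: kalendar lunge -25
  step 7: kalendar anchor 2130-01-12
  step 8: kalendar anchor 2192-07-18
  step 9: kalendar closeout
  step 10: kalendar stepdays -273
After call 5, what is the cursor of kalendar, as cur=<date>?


-> kalendar anchor(d='1982-08-19')
<- 1982-08-19
-> kalendar stepdays(n='-271')
<- 1981-11-21
-> kalendar whichday()
<- Saturday
-> kalendar lunge(n='-1')
<- 1981-10-21
-> kalendar spanto(d='1981-01-19')
<- -275
-> kalendar lunge(n='-25')
<- 1979-09-21
-> kalendar anchor(d='2130-01-12')
<- 2130-01-12
-> kalendar anchor(d='2192-07-18')
<- 2192-07-18
-> kalendar closeout()
<- 2192-07-31
-> kalendar stepdays(n='-273')
<- 2191-11-01

Answer: cur=1981-10-21


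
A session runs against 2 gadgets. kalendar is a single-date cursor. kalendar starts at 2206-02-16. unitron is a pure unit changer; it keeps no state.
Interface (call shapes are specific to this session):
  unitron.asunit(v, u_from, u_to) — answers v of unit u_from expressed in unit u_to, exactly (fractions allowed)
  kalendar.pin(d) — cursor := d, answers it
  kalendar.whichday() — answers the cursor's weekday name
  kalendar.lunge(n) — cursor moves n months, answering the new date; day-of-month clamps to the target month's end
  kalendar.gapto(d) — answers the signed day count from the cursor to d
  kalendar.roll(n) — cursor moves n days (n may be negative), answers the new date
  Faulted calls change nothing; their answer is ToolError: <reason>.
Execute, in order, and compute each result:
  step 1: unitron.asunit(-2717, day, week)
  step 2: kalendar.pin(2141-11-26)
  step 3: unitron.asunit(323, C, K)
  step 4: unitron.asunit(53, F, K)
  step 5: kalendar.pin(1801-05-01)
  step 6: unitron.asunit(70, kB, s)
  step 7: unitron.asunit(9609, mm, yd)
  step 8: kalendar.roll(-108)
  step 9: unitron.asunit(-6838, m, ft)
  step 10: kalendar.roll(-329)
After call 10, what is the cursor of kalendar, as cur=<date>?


Answer: cur=1800-02-18

Derivation:
-> unitron.asunit(v: -2717, u_from: day, u_to: week)
<- -2717/7
-> kalendar.pin(d: 2141-11-26)
<- 2141-11-26
-> unitron.asunit(v: 323, u_from: C, u_to: K)
<- 11923/20
-> unitron.asunit(v: 53, u_from: F, u_to: K)
<- 17089/60
-> kalendar.pin(d: 1801-05-01)
<- 1801-05-01
-> unitron.asunit(v: 70, u_from: kB, u_to: s)
<- ToolError: incompatible units
-> unitron.asunit(v: 9609, u_from: mm, u_to: yd)
<- 16015/1524
-> kalendar.roll(n: -108)
<- 1801-01-13
-> unitron.asunit(v: -6838, u_from: m, u_to: ft)
<- -8547500/381
-> kalendar.roll(n: -329)
<- 1800-02-18


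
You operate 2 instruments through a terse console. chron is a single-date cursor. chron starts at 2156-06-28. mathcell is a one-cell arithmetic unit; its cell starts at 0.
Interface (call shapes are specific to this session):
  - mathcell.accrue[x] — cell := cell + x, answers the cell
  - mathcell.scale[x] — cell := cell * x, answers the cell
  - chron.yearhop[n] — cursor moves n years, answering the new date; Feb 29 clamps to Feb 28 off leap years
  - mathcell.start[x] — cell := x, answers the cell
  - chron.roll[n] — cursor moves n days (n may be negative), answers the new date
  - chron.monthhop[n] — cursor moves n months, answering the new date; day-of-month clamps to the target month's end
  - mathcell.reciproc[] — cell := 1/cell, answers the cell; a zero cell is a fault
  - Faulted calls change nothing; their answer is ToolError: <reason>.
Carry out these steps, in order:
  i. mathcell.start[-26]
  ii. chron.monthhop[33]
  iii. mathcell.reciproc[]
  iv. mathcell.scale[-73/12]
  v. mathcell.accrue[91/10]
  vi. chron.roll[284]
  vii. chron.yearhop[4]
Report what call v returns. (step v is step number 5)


% mathcell.start x: -26
[out] -26
% chron.monthhop n: 33
[out] 2159-03-28
% mathcell.reciproc
[out] -1/26
% mathcell.scale x: -73/12
[out] 73/312
% mathcell.accrue x: 91/10
[out] 14561/1560
% chron.roll n: 284
[out] 2160-01-06
% chron.yearhop n: 4
[out] 2164-01-06

Answer: 14561/1560


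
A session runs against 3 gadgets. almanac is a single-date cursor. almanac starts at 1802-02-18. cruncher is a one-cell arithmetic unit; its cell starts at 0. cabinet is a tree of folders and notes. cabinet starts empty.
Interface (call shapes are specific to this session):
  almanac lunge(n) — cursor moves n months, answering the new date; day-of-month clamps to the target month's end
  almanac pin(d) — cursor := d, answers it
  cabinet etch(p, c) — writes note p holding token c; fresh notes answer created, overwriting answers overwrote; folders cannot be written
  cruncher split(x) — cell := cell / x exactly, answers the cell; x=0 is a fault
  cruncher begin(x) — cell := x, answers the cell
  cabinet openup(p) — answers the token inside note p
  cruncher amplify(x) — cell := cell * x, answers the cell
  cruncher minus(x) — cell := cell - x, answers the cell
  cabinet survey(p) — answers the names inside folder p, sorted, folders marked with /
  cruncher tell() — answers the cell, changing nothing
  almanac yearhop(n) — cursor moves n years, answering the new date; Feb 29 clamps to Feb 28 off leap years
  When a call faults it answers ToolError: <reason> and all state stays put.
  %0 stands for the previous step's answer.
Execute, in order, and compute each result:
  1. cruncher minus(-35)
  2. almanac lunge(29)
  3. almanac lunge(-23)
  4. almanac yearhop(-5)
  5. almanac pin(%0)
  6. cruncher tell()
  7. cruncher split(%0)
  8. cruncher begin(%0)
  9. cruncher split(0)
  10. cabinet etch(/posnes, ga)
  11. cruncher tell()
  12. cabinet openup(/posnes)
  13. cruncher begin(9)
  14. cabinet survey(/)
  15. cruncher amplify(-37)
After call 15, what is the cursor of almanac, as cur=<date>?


Act: cruncher minus[-35]
Obs: 35
Act: almanac lunge[29]
Obs: 1804-07-18
Act: almanac lunge[-23]
Obs: 1802-08-18
Act: almanac yearhop[-5]
Obs: 1797-08-18
Act: almanac pin[%0]
Obs: 1797-08-18
Act: cruncher tell[]
Obs: 35
Act: cruncher split[%0]
Obs: 1
Act: cruncher begin[%0]
Obs: 1
Act: cruncher split[0]
Obs: ToolError: division by zero
Act: cabinet etch[/posnes; ga]
Obs: created
Act: cruncher tell[]
Obs: 1
Act: cabinet openup[/posnes]
Obs: ga
Act: cruncher begin[9]
Obs: 9
Act: cabinet survey[/]
Obs: [posnes]
Act: cruncher amplify[-37]
Obs: -333

Answer: cur=1797-08-18


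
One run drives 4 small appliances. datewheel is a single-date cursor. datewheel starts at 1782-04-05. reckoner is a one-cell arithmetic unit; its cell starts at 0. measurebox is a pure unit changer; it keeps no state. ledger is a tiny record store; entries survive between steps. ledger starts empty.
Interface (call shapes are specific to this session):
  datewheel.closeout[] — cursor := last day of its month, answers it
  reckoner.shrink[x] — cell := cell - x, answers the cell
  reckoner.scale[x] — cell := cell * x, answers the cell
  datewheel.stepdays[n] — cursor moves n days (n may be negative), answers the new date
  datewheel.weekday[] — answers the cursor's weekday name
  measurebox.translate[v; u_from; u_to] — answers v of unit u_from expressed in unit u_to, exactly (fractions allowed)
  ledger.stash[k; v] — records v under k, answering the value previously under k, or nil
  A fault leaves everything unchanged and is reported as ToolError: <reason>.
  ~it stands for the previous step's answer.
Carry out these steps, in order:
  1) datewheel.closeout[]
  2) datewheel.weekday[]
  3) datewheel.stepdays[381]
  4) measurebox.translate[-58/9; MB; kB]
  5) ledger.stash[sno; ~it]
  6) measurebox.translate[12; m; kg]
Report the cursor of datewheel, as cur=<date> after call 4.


Answer: cur=1783-05-16

Derivation:
I try datewheel.closeout(): 1782-04-30.
Invoking datewheel.weekday(), which returns Tuesday.
I invoke datewheel.stepdays on n='381', and get 1783-05-16.
Calling measurebox.translate on v='-58/9', u_from='MB', u_to='kB', → -58000/9.
Next I call ledger.stash on k='sno', v='~it', → nil.
I use measurebox.translate on v='12', u_from='m', u_to='kg': ToolError: incompatible units.


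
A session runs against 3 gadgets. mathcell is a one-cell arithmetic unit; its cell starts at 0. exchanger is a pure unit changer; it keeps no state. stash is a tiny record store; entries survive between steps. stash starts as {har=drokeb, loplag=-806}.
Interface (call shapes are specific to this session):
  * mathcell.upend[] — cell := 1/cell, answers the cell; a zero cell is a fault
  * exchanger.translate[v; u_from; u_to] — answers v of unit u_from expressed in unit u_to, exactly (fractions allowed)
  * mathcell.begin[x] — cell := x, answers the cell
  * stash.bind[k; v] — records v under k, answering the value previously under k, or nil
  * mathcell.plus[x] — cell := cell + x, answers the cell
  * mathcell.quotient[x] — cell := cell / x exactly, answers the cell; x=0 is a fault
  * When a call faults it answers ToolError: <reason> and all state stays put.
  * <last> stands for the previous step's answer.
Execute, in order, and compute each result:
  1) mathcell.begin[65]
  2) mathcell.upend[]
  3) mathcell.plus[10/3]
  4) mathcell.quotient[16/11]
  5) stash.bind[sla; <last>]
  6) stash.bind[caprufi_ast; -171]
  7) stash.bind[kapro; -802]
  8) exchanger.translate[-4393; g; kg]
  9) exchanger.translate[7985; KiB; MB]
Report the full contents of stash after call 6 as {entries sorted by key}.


Step: mathcell.begin[x=65]
Result: 65
Step: mathcell.upend[]
Result: 1/65
Step: mathcell.plus[x=10/3]
Result: 653/195
Step: mathcell.quotient[x=16/11]
Result: 7183/3120
Step: stash.bind[k=sla; v=<last>]
Result: nil
Step: stash.bind[k=caprufi_ast; v=-171]
Result: nil
Step: stash.bind[k=kapro; v=-802]
Result: nil
Step: exchanger.translate[v=-4393; u_from=g; u_to=kg]
Result: -4393/1000
Step: exchanger.translate[v=7985; u_from=KiB; u_to=MB]
Result: 25552/3125

Answer: {caprufi_ast=-171, har=drokeb, loplag=-806, sla=7183/3120}


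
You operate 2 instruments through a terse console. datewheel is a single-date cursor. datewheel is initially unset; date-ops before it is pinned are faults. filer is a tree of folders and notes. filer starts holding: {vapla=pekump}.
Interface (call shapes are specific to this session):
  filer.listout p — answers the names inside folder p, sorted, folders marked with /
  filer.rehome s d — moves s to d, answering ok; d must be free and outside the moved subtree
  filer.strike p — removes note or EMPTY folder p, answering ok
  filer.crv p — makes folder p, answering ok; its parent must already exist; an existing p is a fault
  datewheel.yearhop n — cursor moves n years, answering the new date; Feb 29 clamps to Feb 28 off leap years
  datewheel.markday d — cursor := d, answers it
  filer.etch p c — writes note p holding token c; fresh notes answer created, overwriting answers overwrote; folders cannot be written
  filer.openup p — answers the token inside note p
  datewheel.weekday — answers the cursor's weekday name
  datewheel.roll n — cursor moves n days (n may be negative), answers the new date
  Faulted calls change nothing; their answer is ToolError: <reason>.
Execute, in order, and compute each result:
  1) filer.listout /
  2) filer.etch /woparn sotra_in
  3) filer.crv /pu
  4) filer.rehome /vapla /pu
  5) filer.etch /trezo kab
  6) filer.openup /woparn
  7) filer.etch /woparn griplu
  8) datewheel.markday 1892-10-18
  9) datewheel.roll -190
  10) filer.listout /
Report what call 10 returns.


Step: filer.listout[/]
Result: [vapla]
Step: filer.etch[/woparn; sotra_in]
Result: created
Step: filer.crv[/pu]
Result: ok
Step: filer.rehome[/vapla; /pu]
Result: ToolError: exists
Step: filer.etch[/trezo; kab]
Result: created
Step: filer.openup[/woparn]
Result: sotra_in
Step: filer.etch[/woparn; griplu]
Result: overwrote
Step: datewheel.markday[1892-10-18]
Result: 1892-10-18
Step: datewheel.roll[-190]
Result: 1892-04-11
Step: filer.listout[/]
Result: [pu/, trezo, vapla, woparn]

Answer: [pu/, trezo, vapla, woparn]


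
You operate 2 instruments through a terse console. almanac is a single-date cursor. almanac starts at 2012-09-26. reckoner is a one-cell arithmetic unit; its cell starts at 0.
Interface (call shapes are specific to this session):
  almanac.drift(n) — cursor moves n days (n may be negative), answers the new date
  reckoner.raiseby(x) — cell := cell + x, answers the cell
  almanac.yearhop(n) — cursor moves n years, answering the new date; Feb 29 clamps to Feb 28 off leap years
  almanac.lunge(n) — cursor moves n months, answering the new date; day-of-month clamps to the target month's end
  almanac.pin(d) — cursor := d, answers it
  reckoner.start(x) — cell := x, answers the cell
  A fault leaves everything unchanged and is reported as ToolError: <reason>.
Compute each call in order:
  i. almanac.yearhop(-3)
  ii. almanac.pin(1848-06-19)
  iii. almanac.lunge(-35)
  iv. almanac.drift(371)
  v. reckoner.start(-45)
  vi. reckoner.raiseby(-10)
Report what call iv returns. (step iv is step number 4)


Answer: 1846-07-25

Derivation:
Do: almanac.yearhop[-3]
See: 2009-09-26
Do: almanac.pin[1848-06-19]
See: 1848-06-19
Do: almanac.lunge[-35]
See: 1845-07-19
Do: almanac.drift[371]
See: 1846-07-25
Do: reckoner.start[-45]
See: -45
Do: reckoner.raiseby[-10]
See: -55


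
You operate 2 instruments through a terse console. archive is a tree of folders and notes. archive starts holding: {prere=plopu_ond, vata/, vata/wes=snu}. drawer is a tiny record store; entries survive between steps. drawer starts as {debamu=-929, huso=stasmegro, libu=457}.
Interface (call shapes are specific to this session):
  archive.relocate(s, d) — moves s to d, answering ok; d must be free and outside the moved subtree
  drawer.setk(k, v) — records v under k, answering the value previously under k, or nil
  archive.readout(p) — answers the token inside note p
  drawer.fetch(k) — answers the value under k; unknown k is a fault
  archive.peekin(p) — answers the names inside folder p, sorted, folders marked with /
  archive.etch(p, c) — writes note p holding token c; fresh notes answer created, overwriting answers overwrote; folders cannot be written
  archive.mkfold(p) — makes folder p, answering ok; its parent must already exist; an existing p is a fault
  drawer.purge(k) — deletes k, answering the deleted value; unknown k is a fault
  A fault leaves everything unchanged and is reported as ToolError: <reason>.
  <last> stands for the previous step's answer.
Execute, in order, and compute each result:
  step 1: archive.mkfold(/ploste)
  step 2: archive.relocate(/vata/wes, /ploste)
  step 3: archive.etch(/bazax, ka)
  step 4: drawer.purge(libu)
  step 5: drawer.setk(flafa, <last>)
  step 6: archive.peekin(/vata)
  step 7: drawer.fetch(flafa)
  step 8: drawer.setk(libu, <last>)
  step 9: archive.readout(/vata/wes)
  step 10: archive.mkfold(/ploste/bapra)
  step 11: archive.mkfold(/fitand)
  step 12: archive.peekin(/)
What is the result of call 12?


[in] archive.mkfold p: /ploste
  ok
[in] archive.relocate s: /vata/wes d: /ploste
  ToolError: exists
[in] archive.etch p: /bazax c: ka
  created
[in] drawer.purge k: libu
  457
[in] drawer.setk k: flafa v: <last>
  nil
[in] archive.peekin p: /vata
  [wes]
[in] drawer.fetch k: flafa
  457
[in] drawer.setk k: libu v: <last>
  nil
[in] archive.readout p: /vata/wes
  snu
[in] archive.mkfold p: /ploste/bapra
  ok
[in] archive.mkfold p: /fitand
  ok
[in] archive.peekin p: /
  [bazax, fitand/, ploste/, prere, vata/]

Answer: [bazax, fitand/, ploste/, prere, vata/]


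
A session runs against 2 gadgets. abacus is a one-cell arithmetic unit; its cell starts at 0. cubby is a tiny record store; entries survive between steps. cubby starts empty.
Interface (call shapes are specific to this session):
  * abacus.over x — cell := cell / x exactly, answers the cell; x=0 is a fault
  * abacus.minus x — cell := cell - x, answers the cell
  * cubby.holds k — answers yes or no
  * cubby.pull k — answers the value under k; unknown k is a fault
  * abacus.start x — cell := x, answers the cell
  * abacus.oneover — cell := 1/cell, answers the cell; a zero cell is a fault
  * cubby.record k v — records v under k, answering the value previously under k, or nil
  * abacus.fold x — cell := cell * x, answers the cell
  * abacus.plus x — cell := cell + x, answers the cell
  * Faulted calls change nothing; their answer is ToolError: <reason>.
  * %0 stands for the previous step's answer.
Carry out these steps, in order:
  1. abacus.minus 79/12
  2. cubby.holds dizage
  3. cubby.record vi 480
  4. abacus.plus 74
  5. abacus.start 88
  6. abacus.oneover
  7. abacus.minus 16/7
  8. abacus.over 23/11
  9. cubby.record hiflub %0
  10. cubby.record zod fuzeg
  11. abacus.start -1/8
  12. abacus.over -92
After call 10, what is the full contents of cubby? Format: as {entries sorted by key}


~$ abacus.minus x='79/12'
:: -79/12
~$ cubby.holds k='dizage'
:: no
~$ cubby.record k='vi' v='480'
:: nil
~$ abacus.plus x='74'
:: 809/12
~$ abacus.start x='88'
:: 88
~$ abacus.oneover
:: 1/88
~$ abacus.minus x='16/7'
:: -1401/616
~$ abacus.over x='23/11'
:: -1401/1288
~$ cubby.record k='hiflub' v='%0'
:: nil
~$ cubby.record k='zod' v='fuzeg'
:: nil
~$ abacus.start x='-1/8'
:: -1/8
~$ abacus.over x='-92'
:: 1/736

Answer: {hiflub=-1401/1288, vi=480, zod=fuzeg}


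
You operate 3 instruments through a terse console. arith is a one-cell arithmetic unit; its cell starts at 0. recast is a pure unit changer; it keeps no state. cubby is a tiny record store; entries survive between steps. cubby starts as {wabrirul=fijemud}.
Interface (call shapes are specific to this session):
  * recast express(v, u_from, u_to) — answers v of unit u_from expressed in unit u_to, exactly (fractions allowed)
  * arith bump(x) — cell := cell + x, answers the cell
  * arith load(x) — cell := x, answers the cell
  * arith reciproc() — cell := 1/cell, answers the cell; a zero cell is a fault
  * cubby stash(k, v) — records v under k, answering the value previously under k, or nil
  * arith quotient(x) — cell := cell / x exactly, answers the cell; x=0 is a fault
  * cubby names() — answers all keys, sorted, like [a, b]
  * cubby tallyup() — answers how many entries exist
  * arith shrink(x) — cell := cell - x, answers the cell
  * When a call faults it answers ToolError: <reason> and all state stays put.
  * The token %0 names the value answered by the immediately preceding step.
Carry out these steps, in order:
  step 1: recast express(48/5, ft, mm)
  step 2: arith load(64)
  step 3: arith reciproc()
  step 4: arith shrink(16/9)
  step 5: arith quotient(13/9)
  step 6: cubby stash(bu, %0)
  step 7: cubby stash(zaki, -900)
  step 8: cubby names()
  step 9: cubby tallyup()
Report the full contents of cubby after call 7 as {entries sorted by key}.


Answer: {bu=-1015/832, wabrirul=fijemud, zaki=-900}

Derivation:
# recast express(v='48/5', u_from='ft', u_to='mm') == 73152/25
# arith load(x='64') == 64
# arith reciproc() == 1/64
# arith shrink(x='16/9') == -1015/576
# arith quotient(x='13/9') == -1015/832
# cubby stash(k='bu', v='%0') == nil
# cubby stash(k='zaki', v='-900') == nil
# cubby names() == [bu, wabrirul, zaki]
# cubby tallyup() == 3


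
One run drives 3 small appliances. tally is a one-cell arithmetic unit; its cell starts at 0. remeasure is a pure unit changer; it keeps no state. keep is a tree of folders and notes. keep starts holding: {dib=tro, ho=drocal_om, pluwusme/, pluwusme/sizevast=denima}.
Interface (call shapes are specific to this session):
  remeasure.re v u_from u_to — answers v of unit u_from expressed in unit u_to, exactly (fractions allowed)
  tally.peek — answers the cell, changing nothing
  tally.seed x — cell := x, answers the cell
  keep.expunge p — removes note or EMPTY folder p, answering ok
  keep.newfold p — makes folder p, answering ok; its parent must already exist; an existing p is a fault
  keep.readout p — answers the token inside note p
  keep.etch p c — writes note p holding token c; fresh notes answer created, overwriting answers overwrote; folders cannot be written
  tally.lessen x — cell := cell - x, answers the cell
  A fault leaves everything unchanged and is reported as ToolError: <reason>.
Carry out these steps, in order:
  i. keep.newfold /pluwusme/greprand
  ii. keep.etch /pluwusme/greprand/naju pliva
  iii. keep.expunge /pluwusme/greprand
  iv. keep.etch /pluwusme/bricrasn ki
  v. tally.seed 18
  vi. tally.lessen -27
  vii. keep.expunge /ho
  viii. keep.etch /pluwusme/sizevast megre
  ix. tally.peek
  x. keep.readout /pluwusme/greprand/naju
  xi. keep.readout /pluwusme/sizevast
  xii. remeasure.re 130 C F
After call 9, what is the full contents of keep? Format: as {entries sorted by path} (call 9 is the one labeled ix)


I invoke newfold with p: /pluwusme/greprand, and see ok.
I try etch with p: /pluwusme/greprand/naju, c: pliva, and get created.
I invoke expunge with p: /pluwusme/greprand, and observe ToolError: not empty.
I use etch with p: /pluwusme/bricrasn, c: ki, which returns created.
Now I run seed with x: 18, and get 18.
Then lessen with x: -27, giving 45.
I try expunge with p: /ho, yielding ok.
I call etch with p: /pluwusme/sizevast, c: megre, giving overwrote.
I invoke peek(), — result: 45.
Calling readout with p: /pluwusme/greprand/naju, which returns pliva.
Using readout with p: /pluwusme/sizevast, and observe megre.
Invoking re with v: 130, u_from: C, u_to: F, and observe 266.

Answer: {dib=tro, pluwusme/, pluwusme/bricrasn=ki, pluwusme/greprand/, pluwusme/greprand/naju=pliva, pluwusme/sizevast=megre}


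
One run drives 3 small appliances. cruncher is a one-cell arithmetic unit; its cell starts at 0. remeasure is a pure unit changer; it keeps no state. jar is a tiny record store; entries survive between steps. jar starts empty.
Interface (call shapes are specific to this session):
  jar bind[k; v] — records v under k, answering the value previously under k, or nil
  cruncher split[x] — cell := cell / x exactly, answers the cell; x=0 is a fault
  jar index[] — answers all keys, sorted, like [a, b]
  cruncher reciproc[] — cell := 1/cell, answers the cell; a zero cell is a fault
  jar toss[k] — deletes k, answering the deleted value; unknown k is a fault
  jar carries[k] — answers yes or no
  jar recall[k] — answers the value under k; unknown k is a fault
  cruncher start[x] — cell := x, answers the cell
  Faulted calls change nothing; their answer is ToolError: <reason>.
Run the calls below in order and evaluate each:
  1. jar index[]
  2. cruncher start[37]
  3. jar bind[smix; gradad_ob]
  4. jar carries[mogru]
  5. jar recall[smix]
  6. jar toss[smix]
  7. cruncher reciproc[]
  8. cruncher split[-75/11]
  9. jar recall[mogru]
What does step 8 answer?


[in] jar index
:: []
[in] cruncher start 37
:: 37
[in] jar bind smix gradad_ob
:: nil
[in] jar carries mogru
:: no
[in] jar recall smix
:: gradad_ob
[in] jar toss smix
:: gradad_ob
[in] cruncher reciproc
:: 1/37
[in] cruncher split -75/11
:: -11/2775
[in] jar recall mogru
:: ToolError: no such key mogru

Answer: -11/2775


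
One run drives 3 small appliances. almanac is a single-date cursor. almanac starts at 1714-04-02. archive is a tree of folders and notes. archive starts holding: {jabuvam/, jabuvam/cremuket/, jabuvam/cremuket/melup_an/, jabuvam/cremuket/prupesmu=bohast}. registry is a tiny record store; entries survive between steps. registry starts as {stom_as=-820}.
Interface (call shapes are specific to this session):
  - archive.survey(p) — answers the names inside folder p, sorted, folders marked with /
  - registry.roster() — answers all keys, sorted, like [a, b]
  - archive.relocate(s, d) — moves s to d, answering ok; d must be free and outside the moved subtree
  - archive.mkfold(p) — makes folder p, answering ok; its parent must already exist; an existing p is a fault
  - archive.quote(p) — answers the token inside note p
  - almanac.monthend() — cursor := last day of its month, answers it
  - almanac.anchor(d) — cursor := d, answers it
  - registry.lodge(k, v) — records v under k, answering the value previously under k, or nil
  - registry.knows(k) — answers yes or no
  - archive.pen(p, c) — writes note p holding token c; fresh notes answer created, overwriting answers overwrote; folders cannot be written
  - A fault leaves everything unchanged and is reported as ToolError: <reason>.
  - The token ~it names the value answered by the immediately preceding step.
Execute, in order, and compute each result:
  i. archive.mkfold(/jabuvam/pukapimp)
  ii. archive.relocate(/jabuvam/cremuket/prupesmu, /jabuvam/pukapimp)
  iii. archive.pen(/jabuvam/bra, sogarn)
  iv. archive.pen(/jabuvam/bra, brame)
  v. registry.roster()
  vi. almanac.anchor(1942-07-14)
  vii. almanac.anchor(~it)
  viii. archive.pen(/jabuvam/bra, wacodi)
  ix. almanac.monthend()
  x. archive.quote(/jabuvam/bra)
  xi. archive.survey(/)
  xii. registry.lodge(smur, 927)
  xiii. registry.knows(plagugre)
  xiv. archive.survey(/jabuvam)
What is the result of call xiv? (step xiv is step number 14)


Answer: [bra, cremuket/, pukapimp/]

Derivation:
% archive.mkfold p: /jabuvam/pukapimp
  ok
% archive.relocate s: /jabuvam/cremuket/prupesmu d: /jabuvam/pukapimp
  ToolError: exists
% archive.pen p: /jabuvam/bra c: sogarn
  created
% archive.pen p: /jabuvam/bra c: brame
  overwrote
% registry.roster
  [stom_as]
% almanac.anchor d: 1942-07-14
  1942-07-14
% almanac.anchor d: ~it
  1942-07-14
% archive.pen p: /jabuvam/bra c: wacodi
  overwrote
% almanac.monthend
  1942-07-31
% archive.quote p: /jabuvam/bra
  wacodi
% archive.survey p: /
  [jabuvam/]
% registry.lodge k: smur v: 927
  nil
% registry.knows k: plagugre
  no
% archive.survey p: /jabuvam
  [bra, cremuket/, pukapimp/]


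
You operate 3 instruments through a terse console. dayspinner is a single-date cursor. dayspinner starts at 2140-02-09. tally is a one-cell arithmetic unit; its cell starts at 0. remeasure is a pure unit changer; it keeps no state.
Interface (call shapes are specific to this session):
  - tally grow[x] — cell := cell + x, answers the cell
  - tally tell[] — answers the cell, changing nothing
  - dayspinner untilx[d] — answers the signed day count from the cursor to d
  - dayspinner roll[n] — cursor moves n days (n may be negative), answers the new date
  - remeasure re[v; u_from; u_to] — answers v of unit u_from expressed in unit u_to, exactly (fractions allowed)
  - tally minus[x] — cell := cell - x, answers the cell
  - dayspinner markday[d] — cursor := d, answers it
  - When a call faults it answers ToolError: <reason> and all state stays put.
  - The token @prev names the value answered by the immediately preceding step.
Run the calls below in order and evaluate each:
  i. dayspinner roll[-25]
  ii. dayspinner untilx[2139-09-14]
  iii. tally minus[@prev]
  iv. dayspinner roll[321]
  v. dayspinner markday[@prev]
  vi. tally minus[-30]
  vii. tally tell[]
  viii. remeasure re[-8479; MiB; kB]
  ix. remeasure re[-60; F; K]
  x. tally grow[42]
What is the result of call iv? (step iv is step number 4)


-- dayspinner roll(n='-25') => 2140-01-15
-- dayspinner untilx(d='2139-09-14') => -123
-- tally minus(x='@prev') => 123
-- dayspinner roll(n='321') => 2140-12-01
-- dayspinner markday(d='@prev') => 2140-12-01
-- tally minus(x='-30') => 153
-- tally tell() => 153
-- remeasure re(v='-8479', u_from='MiB', u_to='kB') => -1111359488/125
-- remeasure re(v='-60', u_from='F', u_to='K') => 39967/180
-- tally grow(x='42') => 195

Answer: 2140-12-01


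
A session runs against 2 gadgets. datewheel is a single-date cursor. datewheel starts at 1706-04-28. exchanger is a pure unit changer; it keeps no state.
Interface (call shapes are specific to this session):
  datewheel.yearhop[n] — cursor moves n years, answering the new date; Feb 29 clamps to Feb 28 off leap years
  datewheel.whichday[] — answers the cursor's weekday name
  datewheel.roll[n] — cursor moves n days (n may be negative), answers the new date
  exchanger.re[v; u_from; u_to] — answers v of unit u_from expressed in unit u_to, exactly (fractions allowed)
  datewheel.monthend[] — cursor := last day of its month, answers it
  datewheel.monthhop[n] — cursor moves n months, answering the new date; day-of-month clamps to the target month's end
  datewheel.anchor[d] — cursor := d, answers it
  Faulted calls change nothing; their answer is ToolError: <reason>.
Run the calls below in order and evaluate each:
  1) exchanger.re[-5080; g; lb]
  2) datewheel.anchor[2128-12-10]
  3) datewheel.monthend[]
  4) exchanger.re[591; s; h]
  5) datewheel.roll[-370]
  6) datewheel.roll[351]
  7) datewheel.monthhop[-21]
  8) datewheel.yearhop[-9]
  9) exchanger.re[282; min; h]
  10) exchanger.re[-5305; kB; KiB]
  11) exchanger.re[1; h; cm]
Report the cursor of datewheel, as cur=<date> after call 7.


Answer: cur=2127-03-12

Derivation:
-> exchanger.re(-5080, g, lb)
<- -508000000/45359237
-> datewheel.anchor(2128-12-10)
<- 2128-12-10
-> datewheel.monthend()
<- 2128-12-31
-> exchanger.re(591, s, h)
<- 197/1200
-> datewheel.roll(-370)
<- 2127-12-27
-> datewheel.roll(351)
<- 2128-12-12
-> datewheel.monthhop(-21)
<- 2127-03-12
-> datewheel.yearhop(-9)
<- 2118-03-12
-> exchanger.re(282, min, h)
<- 47/10
-> exchanger.re(-5305, kB, KiB)
<- -663125/128
-> exchanger.re(1, h, cm)
<- ToolError: incompatible units


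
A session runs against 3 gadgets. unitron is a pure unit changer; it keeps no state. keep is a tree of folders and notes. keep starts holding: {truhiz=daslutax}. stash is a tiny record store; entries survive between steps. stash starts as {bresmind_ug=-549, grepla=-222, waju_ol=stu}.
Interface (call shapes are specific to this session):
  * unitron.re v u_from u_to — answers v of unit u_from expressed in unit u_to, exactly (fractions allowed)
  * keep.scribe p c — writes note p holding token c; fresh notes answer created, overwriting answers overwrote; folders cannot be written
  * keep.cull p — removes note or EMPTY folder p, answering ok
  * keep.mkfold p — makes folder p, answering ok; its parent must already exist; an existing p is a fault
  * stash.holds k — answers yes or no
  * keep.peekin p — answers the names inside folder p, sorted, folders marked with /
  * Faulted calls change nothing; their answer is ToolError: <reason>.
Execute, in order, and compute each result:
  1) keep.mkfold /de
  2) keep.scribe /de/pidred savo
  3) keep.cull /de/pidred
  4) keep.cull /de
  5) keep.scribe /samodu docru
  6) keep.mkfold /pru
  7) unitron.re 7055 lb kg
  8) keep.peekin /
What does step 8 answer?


Answer: [pru/, samodu, truhiz]

Derivation:
% 1. keep.mkfold(p='/de') == ok
% 2. keep.scribe(p='/de/pidred', c='savo') == created
% 3. keep.cull(p='/de/pidred') == ok
% 4. keep.cull(p='/de') == ok
% 5. keep.scribe(p='/samodu', c='docru') == created
% 6. keep.mkfold(p='/pru') == ok
% 7. unitron.re(v='7055', u_from='lb', u_to='kg') == 64001883407/20000000
% 8. keep.peekin(p='/') == [pru/, samodu, truhiz]
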